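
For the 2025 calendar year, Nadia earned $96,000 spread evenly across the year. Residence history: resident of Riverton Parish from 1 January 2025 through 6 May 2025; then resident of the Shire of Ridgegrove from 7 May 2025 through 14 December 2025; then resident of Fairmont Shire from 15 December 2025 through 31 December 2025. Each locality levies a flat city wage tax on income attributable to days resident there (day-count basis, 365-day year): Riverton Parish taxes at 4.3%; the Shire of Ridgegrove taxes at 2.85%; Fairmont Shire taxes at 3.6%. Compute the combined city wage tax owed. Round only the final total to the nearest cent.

$3,250.06

Riverton Parish, 1 January – 6 May 2025: 126 days → $96,000 × 4.3% × 126/365 = $1,425.0082
The Shire of Ridgegrove, 7 May – 14 December 2025: 222 days → $96,000 × 2.85% × 222/365 = $1,664.0877
Fairmont Shire, 15 December – 31 December 2025: 17 days → $96,000 × 3.6% × 17/365 = $160.9644
Total = $3,250.0603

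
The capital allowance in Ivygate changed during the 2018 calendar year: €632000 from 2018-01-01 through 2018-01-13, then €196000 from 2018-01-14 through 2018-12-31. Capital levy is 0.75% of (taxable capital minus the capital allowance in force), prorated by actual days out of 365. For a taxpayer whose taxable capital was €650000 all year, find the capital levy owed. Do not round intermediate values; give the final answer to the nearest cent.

€3288.53

2018-01-01 to 2018-01-13: 13 days, exemption €632000 → (€650000 − €632000) × 0.75% × 13/365 = €4.8082
2018-01-14 to 2018-12-31: 352 days, exemption €196000 → (€650000 − €196000) × 0.75% × 352/365 = €3283.7260
Total = €3288.5342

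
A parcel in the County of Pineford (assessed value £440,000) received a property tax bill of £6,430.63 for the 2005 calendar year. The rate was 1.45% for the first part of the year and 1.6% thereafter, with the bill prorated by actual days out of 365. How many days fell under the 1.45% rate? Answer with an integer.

337 days

Let d = days at the first rate; then 365 − d days at the second rate.
£440,000 × [1.45%·d + 1.6%·(365−d)] / 365 = £6,430.63
Solving gives d = 337, so the new rate took effect on 4 Dec 2005.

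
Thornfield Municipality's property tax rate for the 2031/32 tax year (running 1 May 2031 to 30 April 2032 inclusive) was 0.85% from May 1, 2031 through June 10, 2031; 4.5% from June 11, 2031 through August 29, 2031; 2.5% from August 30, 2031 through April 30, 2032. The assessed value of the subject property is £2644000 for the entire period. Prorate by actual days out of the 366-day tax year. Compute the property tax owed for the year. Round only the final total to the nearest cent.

£72771.40

May 1 – June 10, 2031: 41 days at 0.85% → £2644000 × 0.85% × 41/366 = £2517.5792
June 11 – August 29, 2031: 80 days at 4.5% → £2644000 × 4.5% × 80/366 = £26006.5574
August 30, 2031 – April 30, 2032: 245 days at 2.5% → £2644000 × 2.5% × 245/366 = £44247.2678
Total = £72771.4044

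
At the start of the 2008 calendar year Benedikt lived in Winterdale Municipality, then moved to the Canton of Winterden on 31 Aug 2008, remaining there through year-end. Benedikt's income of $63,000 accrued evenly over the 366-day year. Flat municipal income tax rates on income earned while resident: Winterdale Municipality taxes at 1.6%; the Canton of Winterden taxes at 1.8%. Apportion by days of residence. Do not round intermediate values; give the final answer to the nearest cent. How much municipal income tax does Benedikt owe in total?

Winterdale Municipality, 1 Jan – 30 Aug 2008: 243 days → $63,000 × 1.6% × 243/366 = $669.2459
The Canton of Winterden, 31 Aug – 31 Dec 2008: 123 days → $63,000 × 1.8% × 123/366 = $381.0984
Total = $1,050.3443

$1,050.34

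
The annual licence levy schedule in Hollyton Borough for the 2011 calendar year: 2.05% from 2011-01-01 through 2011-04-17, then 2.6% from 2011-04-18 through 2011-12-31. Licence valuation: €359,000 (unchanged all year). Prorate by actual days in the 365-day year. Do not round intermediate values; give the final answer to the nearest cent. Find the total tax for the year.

€8,755.17

2011-01-01 to 2011-04-17: 107 days at 2.05% → €359,000 × 2.05% × 107/365 = €2,157.4425
2011-04-18 to 2011-12-31: 258 days at 2.6% → €359,000 × 2.6% × 258/365 = €6,597.7315
Total = €8,755.1740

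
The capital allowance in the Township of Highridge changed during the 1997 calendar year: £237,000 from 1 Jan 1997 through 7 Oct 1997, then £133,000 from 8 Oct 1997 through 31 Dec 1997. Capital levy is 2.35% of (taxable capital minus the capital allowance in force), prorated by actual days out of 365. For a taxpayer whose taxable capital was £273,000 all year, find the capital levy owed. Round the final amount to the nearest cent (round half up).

1 Jan – 7 Oct 1997: 280 days, exemption £237,000 → (£273,000 − £237,000) × 2.35% × 280/365 = £648.9863
8 Oct – 31 Dec 1997: 85 days, exemption £133,000 → (£273,000 − £133,000) × 2.35% × 85/365 = £766.1644
Total = £1,415.1507

£1,415.15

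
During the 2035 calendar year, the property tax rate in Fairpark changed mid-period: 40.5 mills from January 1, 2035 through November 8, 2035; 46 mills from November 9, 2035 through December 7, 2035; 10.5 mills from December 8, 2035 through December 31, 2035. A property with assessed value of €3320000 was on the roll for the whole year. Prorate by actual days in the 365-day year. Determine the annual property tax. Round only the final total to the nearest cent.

January 1 – November 8, 2035: 312 days at 40.5 mills → €3320000 × 4.05% × 312/365 = €114935.6712
November 9 – December 7, 2035: 29 days at 46 mills → €3320000 × 4.6% × 29/365 = €12133.9178
December 8 – December 31, 2035: 24 days at 10.5 mills → €3320000 × 1.05% × 24/365 = €2292.1644
Total = €129361.7534

€129361.75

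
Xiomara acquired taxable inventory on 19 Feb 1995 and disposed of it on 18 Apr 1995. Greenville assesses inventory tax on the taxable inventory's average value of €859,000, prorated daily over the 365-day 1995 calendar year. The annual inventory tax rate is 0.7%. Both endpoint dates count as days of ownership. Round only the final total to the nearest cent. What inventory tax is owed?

€971.96

Days held (19 Feb – 18 Apr 1995): 59 out of 365
Tax = €859,000 × 0.7% × 59/365 = €971.9644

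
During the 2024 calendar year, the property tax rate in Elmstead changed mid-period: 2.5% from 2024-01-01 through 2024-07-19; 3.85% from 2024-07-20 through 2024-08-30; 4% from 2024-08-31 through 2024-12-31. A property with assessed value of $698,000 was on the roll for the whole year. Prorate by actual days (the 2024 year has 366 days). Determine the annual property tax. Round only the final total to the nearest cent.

$22,049.93

2024-01-01 to 2024-07-19: 201 days at 2.5% → $698,000 × 2.5% × 201/366 = $9,583.1967
2024-07-20 to 2024-08-30: 42 days at 3.85% → $698,000 × 3.85% × 42/366 = $3,083.7869
2024-08-31 to 2024-12-31: 123 days at 4% → $698,000 × 4% × 123/366 = $9,382.9508
Total = $22,049.9344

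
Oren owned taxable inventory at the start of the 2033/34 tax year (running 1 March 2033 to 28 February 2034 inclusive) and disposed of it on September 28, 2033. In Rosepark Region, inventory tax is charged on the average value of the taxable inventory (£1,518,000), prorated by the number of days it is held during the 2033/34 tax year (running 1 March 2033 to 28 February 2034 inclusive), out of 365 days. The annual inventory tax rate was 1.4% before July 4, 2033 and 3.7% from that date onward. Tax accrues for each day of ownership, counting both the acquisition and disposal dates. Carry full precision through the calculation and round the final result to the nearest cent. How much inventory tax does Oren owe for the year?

£20,665.59

March 1 – July 3, 2033: 125 days at 1.4% → £1,518,000 × 1.4% × 125/365 = £7,278.0822
July 4 – September 28, 2033: 87 days at 3.7% → £1,518,000 × 3.7% × 87/365 = £13,387.5123
Total = £20,665.5945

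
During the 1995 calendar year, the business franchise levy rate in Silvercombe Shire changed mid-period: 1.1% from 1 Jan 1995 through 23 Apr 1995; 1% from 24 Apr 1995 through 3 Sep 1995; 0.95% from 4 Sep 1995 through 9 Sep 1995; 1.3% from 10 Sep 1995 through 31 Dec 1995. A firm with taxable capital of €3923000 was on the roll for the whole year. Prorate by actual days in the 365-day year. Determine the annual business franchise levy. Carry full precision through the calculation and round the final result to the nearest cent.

1 Jan – 23 Apr 1995: 113 days at 1.1% → €3923000 × 1.1% × 113/365 = €13359.6959
24 Apr – 3 Sep 1995: 133 days at 1% → €3923000 × 1% × 133/365 = €14294.7671
4 Sep – 9 Sep 1995: 6 days at 0.95% → €3923000 × 0.95% × 6/365 = €612.6329
10 Sep – 31 Dec 1995: 113 days at 1.3% → €3923000 × 1.3% × 113/365 = €15788.7315
Total = €44055.8274

€44055.83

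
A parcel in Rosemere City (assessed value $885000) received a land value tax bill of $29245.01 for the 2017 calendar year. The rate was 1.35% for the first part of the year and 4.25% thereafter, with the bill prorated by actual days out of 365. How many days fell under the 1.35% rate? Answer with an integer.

119 days

Let d = days at the first rate; then 365 − d days at the second rate.
$885000 × [1.35%·d + 4.25%·(365−d)] / 365 = $29245.01
Solving gives d = 119, so the new rate took effect on April 30, 2017.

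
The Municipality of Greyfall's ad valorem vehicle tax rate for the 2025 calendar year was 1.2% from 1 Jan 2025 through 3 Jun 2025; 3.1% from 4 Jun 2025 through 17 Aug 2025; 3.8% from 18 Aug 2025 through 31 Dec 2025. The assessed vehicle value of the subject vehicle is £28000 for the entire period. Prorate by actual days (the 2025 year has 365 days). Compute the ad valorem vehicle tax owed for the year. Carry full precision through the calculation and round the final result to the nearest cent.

£716.57

1 Jan – 3 Jun 2025: 154 days at 1.2% → £28000 × 1.2% × 154/365 = £141.7644
4 Jun – 17 Aug 2025: 75 days at 3.1% → £28000 × 3.1% × 75/365 = £178.3562
18 Aug – 31 Dec 2025: 136 days at 3.8% → £28000 × 3.8% × 136/365 = £396.4493
Total = £716.5699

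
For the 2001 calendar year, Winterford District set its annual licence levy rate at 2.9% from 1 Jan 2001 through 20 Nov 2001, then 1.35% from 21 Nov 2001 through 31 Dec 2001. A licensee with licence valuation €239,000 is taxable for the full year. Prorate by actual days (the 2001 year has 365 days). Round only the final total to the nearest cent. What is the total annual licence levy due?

1 Jan – 20 Nov 2001: 324 days at 2.9% → €239,000 × 2.9% × 324/365 = €6,152.4493
21 Nov – 31 Dec 2001: 41 days at 1.35% → €239,000 × 1.35% × 41/365 = €362.4288
Total = €6,514.8781

€6,514.88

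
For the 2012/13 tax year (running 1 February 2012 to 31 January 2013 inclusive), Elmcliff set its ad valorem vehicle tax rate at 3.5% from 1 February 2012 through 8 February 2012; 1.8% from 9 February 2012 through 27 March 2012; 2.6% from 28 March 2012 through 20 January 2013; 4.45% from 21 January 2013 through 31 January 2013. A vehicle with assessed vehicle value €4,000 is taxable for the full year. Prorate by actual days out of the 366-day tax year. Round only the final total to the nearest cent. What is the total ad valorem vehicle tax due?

€102.81

1 February – 8 February 2012: 8 days at 3.5% → €4,000 × 3.5% × 8/366 = €3.0601
9 February – 27 March 2012: 48 days at 1.8% → €4,000 × 1.8% × 48/366 = €9.4426
28 March 2012 – 20 January 2013: 299 days at 2.6% → €4,000 × 2.6% × 299/366 = €84.9617
21 January – 31 January 2013: 11 days at 4.45% → €4,000 × 4.45% × 11/366 = €5.3497
Total = €102.8142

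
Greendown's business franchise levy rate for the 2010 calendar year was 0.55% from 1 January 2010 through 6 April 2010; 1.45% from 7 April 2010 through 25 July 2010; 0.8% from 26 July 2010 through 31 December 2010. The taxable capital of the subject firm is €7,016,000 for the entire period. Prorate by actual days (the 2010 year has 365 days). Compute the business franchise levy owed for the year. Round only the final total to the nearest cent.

€65,258.41

1 January – 6 April 2010: 96 days at 0.55% → €7,016,000 × 0.55% × 96/365 = €10,149.1726
7 April – 25 July 2010: 110 days at 1.45% → €7,016,000 × 1.45% × 110/365 = €30,658.9589
26 July – 31 December 2010: 159 days at 0.8% → €7,016,000 × 0.8% × 159/365 = €24,450.2795
Total = €65,258.4110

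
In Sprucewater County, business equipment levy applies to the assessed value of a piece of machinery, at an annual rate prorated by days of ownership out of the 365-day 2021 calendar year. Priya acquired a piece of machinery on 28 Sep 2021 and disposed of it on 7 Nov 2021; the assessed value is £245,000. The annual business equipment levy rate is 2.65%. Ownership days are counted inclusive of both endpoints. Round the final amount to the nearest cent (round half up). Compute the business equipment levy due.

£729.29

Days held (28 Sep – 7 Nov 2021): 41 out of 365
Tax = £245,000 × 2.65% × 41/365 = £729.2945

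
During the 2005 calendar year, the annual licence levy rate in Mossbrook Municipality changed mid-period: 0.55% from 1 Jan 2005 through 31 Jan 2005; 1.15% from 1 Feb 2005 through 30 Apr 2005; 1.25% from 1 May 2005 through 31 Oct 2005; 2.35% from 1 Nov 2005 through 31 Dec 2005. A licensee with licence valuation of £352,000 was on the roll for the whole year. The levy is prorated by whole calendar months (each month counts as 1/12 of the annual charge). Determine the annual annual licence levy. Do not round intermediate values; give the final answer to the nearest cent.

1 Jan – 31 Jan 2005: 1 month at 0.55% → £352,000 × 0.55% × 1/12 = £161.3333
1 Feb – 30 Apr 2005: 3 months at 1.15% → £352,000 × 1.15% × 3/12 = £1,012.0000
1 May – 31 Oct 2005: 6 months at 1.25% → £352,000 × 1.25% × 6/12 = £2,200.0000
1 Nov – 31 Dec 2005: 2 months at 2.35% → £352,000 × 2.35% × 2/12 = £1,378.6667
Total = £4,752.0000

£4,752.00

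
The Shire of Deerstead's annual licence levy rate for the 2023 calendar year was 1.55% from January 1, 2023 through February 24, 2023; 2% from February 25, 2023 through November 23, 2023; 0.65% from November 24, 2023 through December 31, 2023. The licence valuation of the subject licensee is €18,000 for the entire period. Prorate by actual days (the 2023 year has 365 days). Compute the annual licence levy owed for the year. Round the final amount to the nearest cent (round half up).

January 1 – February 24, 2023: 55 days at 1.55% → €18,000 × 1.55% × 55/365 = €42.0411
February 25 – November 23, 2023: 272 days at 2% → €18,000 × 2% × 272/365 = €268.2740
November 24 – December 31, 2023: 38 days at 0.65% → €18,000 × 0.65% × 38/365 = €12.1808
Total = €322.4959

€322.50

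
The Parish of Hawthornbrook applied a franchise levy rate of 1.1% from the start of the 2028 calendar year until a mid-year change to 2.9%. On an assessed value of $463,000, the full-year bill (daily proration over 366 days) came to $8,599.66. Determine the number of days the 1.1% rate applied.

Let d = days at the first rate; then 366 − d days at the second rate.
$463,000 × [1.1%·d + 2.9%·(366−d)] / 366 = $8,599.66
Solving gives d = 212, so the new rate took effect on 31 July 2028.

212 days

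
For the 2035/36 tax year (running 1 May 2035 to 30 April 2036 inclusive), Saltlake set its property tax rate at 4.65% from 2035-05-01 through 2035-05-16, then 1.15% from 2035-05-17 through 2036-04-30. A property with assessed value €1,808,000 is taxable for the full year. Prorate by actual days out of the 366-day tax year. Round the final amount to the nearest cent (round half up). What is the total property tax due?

2035-05-01 to 2035-05-16: 16 days at 4.65% → €1,808,000 × 4.65% × 16/366 = €3,675.2787
2035-05-17 to 2036-04-30: 350 days at 1.15% → €1,808,000 × 1.15% × 350/366 = €19,883.0601
Total = €23,558.3388

€23,558.34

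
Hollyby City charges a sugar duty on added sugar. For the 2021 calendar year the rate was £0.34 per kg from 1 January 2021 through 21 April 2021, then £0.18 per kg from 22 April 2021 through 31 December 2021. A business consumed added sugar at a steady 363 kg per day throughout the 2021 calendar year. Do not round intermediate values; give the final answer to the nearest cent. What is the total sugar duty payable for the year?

1 January – 21 April 2021: 111 days × 363 kg/day = 40,293 kg at £0.34/kg → £13,699.62
22 April – 31 December 2021: 254 days × 363 kg/day = 92,202 kg at £0.18/kg → £16,596.36

£30,295.98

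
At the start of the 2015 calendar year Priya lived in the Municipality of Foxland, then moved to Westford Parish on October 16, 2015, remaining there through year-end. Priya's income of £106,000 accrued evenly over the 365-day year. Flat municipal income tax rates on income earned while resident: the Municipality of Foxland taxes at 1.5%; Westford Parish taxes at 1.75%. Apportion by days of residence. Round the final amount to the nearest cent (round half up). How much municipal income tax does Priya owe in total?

The Municipality of Foxland, January 1 – October 15, 2015: 288 days → £106,000 × 1.5% × 288/365 = £1,254.5753
Westford Parish, October 16 – December 31, 2015: 77 days → £106,000 × 1.75% × 77/365 = £391.3288
Total = £1,645.9041

£1,645.90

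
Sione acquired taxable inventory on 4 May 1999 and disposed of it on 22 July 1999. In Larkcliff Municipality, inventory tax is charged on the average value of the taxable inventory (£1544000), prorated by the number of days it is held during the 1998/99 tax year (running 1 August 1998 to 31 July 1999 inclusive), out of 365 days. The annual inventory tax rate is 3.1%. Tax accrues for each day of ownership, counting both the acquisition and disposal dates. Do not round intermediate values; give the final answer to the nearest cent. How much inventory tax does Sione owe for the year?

£10490.74

Days held (4 May – 22 July 1999): 80 out of 365
Tax = £1544000 × 3.1% × 80/365 = £10490.7397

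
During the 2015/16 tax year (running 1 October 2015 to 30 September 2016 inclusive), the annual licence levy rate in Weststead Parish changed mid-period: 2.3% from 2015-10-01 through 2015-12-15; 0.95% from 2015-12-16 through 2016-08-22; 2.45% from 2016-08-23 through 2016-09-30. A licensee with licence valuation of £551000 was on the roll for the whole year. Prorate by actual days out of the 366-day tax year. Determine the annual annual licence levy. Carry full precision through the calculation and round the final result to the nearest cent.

£7659.80

2015-10-01 to 2015-12-15: 76 days at 2.3% → £551000 × 2.3% × 76/366 = £2631.5519
2015-12-16 to 2016-08-22: 251 days at 0.95% → £551000 × 0.95% × 251/366 = £3589.7801
2016-08-23 to 2016-09-30: 39 days at 2.45% → £551000 × 2.45% × 39/366 = £1438.4713
Total = £7659.8033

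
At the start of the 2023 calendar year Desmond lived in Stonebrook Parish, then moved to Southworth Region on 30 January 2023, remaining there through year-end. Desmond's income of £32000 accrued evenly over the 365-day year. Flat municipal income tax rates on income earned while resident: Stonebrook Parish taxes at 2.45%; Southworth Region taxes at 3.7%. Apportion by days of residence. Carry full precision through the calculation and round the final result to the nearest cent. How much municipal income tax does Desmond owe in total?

£1152.22

Stonebrook Parish, 1 January – 29 January 2023: 29 days → £32000 × 2.45% × 29/365 = £62.2904
Southworth Region, 30 January – 31 December 2023: 336 days → £32000 × 3.7% × 336/365 = £1089.9288
Total = £1152.2192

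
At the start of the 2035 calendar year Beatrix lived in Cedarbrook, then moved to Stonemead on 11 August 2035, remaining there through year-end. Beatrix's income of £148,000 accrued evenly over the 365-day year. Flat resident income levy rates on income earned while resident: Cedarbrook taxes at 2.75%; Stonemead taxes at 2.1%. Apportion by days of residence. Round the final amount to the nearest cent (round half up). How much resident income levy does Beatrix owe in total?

Cedarbrook, 1 January – 10 August 2035: 222 days → £148,000 × 2.75% × 222/365 = £2,475.4521
Stonemead, 11 August – 31 December 2035: 143 days → £148,000 × 2.1% × 143/365 = £1,217.6548
Total = £3,693.1068

£3,693.11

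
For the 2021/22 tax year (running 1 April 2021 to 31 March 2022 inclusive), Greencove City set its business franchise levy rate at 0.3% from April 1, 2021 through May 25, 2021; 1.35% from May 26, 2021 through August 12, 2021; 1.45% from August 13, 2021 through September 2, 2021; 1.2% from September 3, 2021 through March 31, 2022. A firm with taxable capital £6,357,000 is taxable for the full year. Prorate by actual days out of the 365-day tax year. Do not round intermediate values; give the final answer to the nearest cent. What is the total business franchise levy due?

£70,641.07

April 1 – May 25, 2021: 55 days at 0.3% → £6,357,000 × 0.3% × 55/365 = £2,873.7123
May 26 – August 12, 2021: 79 days at 1.35% → £6,357,000 × 1.35% × 79/365 = £18,574.6315
August 13 – September 2, 2021: 21 days at 1.45% → £6,357,000 × 1.45% × 21/365 = £5,303.3055
September 3, 2021 – March 31, 2022: 210 days at 1.2% → £6,357,000 × 1.2% × 210/365 = £43,889.4247
Total = £70,641.0740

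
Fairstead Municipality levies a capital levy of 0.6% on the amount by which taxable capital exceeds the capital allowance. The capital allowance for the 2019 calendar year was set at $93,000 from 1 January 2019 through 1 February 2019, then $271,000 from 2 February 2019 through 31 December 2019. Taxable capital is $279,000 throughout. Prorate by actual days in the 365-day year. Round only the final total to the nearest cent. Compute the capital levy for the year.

1 January – 1 February 2019: 32 days, exemption $93,000 → ($279,000 − $93,000) × 0.6% × 32/365 = $97.8411
2 February – 31 December 2019: 333 days, exemption $271,000 → ($279,000 − $271,000) × 0.6% × 333/365 = $43.7918
Total = $141.6329

$141.63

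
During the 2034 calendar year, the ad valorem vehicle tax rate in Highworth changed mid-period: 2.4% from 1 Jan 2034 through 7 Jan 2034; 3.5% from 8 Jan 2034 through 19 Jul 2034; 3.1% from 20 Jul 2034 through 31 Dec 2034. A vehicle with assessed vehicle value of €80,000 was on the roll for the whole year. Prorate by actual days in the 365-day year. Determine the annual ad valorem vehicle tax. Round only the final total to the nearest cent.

€2,638.47

1 Jan – 7 Jan 2034: 7 days at 2.4% → €80,000 × 2.4% × 7/365 = €36.8219
8 Jan – 19 Jul 2034: 193 days at 3.5% → €80,000 × 3.5% × 193/365 = €1,480.5479
20 Jul – 31 Dec 2034: 165 days at 3.1% → €80,000 × 3.1% × 165/365 = €1,121.0959
Total = €2,638.4658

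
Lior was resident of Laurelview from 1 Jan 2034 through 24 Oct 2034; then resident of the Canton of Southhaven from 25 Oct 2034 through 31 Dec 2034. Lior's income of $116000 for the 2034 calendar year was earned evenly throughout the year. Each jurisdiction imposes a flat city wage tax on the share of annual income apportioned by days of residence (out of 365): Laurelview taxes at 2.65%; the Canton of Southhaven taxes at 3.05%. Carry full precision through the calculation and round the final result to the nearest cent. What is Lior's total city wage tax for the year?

$3160.44

Laurelview, 1 Jan – 24 Oct 2034: 297 days → $116000 × 2.65% × 297/365 = $2501.3096
The Canton of Southhaven, 25 Oct – 31 Dec 2034: 68 days → $116000 × 3.05% × 68/365 = $659.1342
Total = $3160.4438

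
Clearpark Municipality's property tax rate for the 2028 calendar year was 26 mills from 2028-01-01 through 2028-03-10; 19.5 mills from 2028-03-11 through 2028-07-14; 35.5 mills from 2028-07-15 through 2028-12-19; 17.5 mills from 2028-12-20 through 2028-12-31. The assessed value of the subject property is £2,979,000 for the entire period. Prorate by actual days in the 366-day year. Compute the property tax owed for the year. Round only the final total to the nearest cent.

£82,174.82

2028-01-01 to 2028-03-10: 70 days at 26 mills → £2,979,000 × 2.6% × 70/366 = £14,813.6066
2028-03-11 to 2028-07-14: 126 days at 19.5 mills → £2,979,000 × 1.95% × 126/366 = £19,998.3689
2028-07-15 to 2028-12-19: 158 days at 35.5 mills → £2,979,000 × 3.55% × 158/366 = £45,653.5820
2028-12-20 to 2028-12-31: 12 days at 17.5 mills → £2,979,000 × 1.75% × 12/366 = £1,709.2623
Total = £82,174.8197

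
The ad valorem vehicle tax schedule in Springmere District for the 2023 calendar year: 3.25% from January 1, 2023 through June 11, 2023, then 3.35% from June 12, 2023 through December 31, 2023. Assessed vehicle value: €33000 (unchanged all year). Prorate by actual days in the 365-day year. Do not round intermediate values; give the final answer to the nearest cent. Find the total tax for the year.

€1090.85

January 1 – June 11, 2023: 162 days at 3.25% → €33000 × 3.25% × 162/365 = €476.0137
June 12 – December 31, 2023: 203 days at 3.35% → €33000 × 3.35% × 203/365 = €614.8397
Total = €1090.8534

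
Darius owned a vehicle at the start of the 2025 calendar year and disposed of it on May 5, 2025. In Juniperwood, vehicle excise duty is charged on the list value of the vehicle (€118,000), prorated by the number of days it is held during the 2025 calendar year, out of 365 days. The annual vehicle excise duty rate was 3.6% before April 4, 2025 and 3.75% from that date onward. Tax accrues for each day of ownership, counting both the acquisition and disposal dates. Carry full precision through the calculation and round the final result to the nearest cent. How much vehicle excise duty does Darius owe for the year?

January 1 – April 3, 2025: 93 days at 3.6% → €118,000 × 3.6% × 93/365 = €1,082.3671
April 4 – May 5, 2025: 32 days at 3.75% → €118,000 × 3.75% × 32/365 = €387.9452
Total = €1,470.3123

€1,470.31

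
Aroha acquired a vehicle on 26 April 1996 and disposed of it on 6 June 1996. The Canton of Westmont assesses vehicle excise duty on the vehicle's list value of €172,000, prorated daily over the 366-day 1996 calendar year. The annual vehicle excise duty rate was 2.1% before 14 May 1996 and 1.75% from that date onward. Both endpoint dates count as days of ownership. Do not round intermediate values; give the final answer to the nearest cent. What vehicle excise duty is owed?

26 April – 13 May 1996: 18 days at 2.1% → €172,000 × 2.1% × 18/366 = €177.6393
14 May – 6 June 1996: 24 days at 1.75% → €172,000 × 1.75% × 24/366 = €197.3770
Total = €375.0164

€375.02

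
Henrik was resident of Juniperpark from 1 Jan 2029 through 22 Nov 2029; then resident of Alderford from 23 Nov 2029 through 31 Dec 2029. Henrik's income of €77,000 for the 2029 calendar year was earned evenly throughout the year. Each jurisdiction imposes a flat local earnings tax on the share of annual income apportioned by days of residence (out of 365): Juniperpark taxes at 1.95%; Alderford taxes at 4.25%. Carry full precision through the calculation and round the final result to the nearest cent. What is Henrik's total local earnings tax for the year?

Juniperpark, 1 Jan – 22 Nov 2029: 326 days → €77,000 × 1.95% × 326/365 = €1,341.0658
Alderford, 23 Nov – 31 Dec 2029: 39 days → €77,000 × 4.25% × 39/365 = €349.6644
Total = €1,690.7301

€1,690.73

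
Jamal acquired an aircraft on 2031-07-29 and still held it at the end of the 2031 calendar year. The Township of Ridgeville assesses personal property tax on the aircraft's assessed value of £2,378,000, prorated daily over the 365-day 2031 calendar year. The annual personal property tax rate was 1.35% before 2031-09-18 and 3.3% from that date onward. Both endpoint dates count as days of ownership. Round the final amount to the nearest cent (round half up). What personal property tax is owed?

£27,060.34

2031-07-29 to 2031-09-17: 51 days at 1.35% → £2,378,000 × 1.35% × 51/365 = £4,485.6247
2031-09-18 to 2031-12-31: 105 days at 3.3% → £2,378,000 × 3.3% × 105/365 = £22,574.7123
Total = £27,060.3370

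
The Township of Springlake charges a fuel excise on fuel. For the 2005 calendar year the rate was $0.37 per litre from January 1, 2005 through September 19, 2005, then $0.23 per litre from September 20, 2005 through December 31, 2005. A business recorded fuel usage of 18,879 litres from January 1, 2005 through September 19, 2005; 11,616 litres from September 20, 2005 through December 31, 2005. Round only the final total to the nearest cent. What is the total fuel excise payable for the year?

$9,656.91

January 1 – September 19, 2005: 18,879 litres at $0.37/litre → $6,985.23
September 20 – December 31, 2005: 11,616 litres at $0.23/litre → $2,671.68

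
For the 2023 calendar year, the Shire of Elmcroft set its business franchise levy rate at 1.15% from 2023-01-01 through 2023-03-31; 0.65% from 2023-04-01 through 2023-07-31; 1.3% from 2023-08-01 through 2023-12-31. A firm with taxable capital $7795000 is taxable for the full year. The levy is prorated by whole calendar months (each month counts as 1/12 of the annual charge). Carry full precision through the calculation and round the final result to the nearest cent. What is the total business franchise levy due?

$81522.71

2023-01-01 to 2023-03-31: 3 months at 1.15% → $7795000 × 1.15% × 3/12 = $22410.6250
2023-04-01 to 2023-07-31: 4 months at 0.65% → $7795000 × 0.65% × 4/12 = $16889.1667
2023-08-01 to 2023-12-31: 5 months at 1.3% → $7795000 × 1.3% × 5/12 = $42222.9167
Total = $81522.7083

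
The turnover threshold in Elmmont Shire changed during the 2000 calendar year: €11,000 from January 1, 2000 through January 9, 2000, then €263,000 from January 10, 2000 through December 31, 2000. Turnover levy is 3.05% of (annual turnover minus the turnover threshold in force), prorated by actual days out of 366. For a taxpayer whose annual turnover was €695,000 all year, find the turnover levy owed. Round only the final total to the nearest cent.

January 1 – January 9, 2000: 9 days, exemption €11,000 → (€695,000 − €11,000) × 3.05% × 9/366 = €513.0000
January 10 – December 31, 2000: 357 days, exemption €263,000 → (€695,000 − €263,000) × 3.05% × 357/366 = €12,852.0000
Total = €13,365.0000

€13,365.00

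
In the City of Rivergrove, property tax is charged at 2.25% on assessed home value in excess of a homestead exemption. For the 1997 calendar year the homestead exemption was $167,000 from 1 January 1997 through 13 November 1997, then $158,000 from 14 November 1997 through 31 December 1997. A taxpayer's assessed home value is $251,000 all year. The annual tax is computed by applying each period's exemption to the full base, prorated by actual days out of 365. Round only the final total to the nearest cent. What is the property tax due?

1 January – 13 November 1997: 317 days, exemption $167,000 → ($251,000 − $167,000) × 2.25% × 317/365 = $1,641.4521
14 November – 31 December 1997: 48 days, exemption $158,000 → ($251,000 − $158,000) × 2.25% × 48/365 = $275.1781
Total = $1,916.6301

$1,916.63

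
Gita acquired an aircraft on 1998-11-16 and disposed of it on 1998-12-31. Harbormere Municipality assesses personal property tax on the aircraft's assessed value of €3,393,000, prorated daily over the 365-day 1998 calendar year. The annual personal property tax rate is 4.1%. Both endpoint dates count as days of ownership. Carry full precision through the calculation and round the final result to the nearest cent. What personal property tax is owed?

Days held (1998-11-16 to 1998-12-31): 46 out of 365
Tax = €3,393,000 × 4.1% × 46/365 = €17,532.0493

€17,532.05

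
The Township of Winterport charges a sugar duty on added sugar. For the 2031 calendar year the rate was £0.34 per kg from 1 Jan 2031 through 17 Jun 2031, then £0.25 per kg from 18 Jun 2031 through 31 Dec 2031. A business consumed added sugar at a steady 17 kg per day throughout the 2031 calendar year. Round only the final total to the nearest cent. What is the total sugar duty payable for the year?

£1,808.29

1 Jan – 17 Jun 2031: 168 days × 17 kg/day = 2,856 kg at £0.34/kg → £971.04
18 Jun – 31 Dec 2031: 197 days × 17 kg/day = 3,349 kg at £0.25/kg → £837.25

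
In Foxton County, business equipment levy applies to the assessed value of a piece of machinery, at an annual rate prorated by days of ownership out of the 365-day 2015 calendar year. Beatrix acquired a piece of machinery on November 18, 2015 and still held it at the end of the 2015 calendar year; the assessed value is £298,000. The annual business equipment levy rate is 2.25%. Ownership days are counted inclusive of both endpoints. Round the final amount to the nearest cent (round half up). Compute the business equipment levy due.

£808.27

Days held (November 18 – December 31, 2015): 44 out of 365
Tax = £298,000 × 2.25% × 44/365 = £808.2740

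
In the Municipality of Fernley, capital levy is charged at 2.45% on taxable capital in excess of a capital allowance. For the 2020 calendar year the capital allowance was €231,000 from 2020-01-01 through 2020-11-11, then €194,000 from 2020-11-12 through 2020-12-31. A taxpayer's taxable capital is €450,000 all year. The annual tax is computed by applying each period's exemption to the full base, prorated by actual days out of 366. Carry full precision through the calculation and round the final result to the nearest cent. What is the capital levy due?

2020-01-01 to 2020-11-11: 316 days, exemption €231,000 → (€450,000 − €231,000) × 2.45% × 316/366 = €4,632.5082
2020-11-12 to 2020-12-31: 50 days, exemption €194,000 → (€450,000 − €194,000) × 2.45% × 50/366 = €856.8306
Total = €5,489.3388

€5,489.34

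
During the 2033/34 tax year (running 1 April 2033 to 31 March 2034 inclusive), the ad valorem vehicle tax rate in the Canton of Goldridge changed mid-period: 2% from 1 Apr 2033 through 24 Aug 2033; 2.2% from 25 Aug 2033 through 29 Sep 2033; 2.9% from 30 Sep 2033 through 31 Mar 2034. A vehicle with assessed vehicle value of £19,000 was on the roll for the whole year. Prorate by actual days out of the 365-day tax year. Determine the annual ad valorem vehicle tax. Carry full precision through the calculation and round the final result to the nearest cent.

1 Apr – 24 Aug 2033: 146 days at 2% → £19,000 × 2% × 146/365 = £152.0000
25 Aug – 29 Sep 2033: 36 days at 2.2% → £19,000 × 2.2% × 36/365 = £41.2274
30 Sep 2033 – 31 Mar 2034: 183 days at 2.9% → £19,000 × 2.9% × 183/365 = £276.2548
Total = £469.4822

£469.48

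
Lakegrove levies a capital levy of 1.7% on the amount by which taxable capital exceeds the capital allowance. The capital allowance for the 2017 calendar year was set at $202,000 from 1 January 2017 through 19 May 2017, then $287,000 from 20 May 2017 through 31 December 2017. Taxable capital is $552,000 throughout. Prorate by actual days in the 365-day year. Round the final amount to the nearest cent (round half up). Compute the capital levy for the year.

$5,055.29

1 January – 19 May 2017: 139 days, exemption $202,000 → ($552,000 − $202,000) × 1.7% × 139/365 = $2,265.8904
20 May – 31 December 2017: 226 days, exemption $287,000 → ($552,000 − $287,000) × 1.7% × 226/365 = $2,789.3973
Total = $5,055.2877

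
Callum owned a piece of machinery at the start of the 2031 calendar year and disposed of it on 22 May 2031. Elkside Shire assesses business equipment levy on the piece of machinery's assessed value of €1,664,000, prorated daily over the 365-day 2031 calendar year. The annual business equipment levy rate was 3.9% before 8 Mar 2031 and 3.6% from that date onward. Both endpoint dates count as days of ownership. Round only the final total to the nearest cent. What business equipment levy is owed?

1 Jan – 7 Mar 2031: 66 days at 3.9% → €1,664,000 × 3.9% × 66/365 = €11,734.6192
8 Mar – 22 May 2031: 76 days at 3.6% → €1,664,000 × 3.6% × 76/365 = €12,473.1616
Total = €24,207.7808

€24,207.78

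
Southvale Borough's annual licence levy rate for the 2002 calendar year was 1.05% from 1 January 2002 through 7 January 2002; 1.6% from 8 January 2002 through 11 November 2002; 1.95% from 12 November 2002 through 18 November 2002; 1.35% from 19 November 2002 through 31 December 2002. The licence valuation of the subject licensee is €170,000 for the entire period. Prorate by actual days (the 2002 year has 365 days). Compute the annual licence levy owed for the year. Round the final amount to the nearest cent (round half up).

1 January – 7 January 2002: 7 days at 1.05% → €170,000 × 1.05% × 7/365 = €34.2329
8 January – 11 November 2002: 308 days at 1.6% → €170,000 × 1.6% × 308/365 = €2,295.2329
12 November – 18 November 2002: 7 days at 1.95% → €170,000 × 1.95% × 7/365 = €63.5753
19 November – 31 December 2002: 43 days at 1.35% → €170,000 × 1.35% × 43/365 = €270.3699
Total = €2,663.4110

€2,663.41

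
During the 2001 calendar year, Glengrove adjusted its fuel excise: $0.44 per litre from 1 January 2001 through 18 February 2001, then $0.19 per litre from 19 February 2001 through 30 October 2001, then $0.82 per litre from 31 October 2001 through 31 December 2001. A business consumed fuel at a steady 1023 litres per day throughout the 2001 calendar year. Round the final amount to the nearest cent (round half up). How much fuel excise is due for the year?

1 January – 18 February 2001: 49 days × 1023 litres/day = 50,127 litres at $0.44/litre → $22,055.88
19 February – 30 October 2001: 254 days × 1023 litres/day = 259,842 litres at $0.19/litre → $49,369.98
31 October – 31 December 2001: 62 days × 1023 litres/day = 63,426 litres at $0.82/litre → $52,009.32

$123,435.18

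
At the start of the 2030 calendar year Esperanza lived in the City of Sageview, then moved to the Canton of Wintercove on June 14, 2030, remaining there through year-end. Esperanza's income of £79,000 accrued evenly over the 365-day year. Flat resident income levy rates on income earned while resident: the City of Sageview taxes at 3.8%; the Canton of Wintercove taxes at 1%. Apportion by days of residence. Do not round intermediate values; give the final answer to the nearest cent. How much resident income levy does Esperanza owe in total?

£1,783.88

The City of Sageview, January 1 – June 13, 2030: 164 days → £79,000 × 3.8% × 164/365 = £1,348.8438
The Canton of Wintercove, June 14 – December 31, 2030: 201 days → £79,000 × 1% × 201/365 = £435.0411
Total = £1,783.8849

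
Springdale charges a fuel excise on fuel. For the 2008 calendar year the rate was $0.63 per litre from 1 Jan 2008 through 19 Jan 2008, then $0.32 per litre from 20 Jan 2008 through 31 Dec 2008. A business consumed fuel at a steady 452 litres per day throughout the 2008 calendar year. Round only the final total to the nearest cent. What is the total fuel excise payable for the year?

$55600.52

1 Jan – 19 Jan 2008: 19 days × 452 litres/day = 8,588 litres at $0.63/litre → $5410.44
20 Jan – 31 Dec 2008: 347 days × 452 litres/day = 156,844 litres at $0.32/litre → $50190.08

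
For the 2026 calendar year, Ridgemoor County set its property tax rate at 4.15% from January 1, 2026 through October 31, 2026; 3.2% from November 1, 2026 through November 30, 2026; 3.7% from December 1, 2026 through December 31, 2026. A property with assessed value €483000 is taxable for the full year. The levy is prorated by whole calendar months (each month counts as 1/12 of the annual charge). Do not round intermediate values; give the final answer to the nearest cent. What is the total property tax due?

January 1 – October 31, 2026: 10 months at 4.15% → €483000 × 4.15% × 10/12 = €16703.7500
November 1 – November 30, 2026: 1 month at 3.2% → €483000 × 3.2% × 1/12 = €1288.0000
December 1 – December 31, 2026: 1 month at 3.7% → €483000 × 3.7% × 1/12 = €1489.2500
Total = €19481.0000

€19481.00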